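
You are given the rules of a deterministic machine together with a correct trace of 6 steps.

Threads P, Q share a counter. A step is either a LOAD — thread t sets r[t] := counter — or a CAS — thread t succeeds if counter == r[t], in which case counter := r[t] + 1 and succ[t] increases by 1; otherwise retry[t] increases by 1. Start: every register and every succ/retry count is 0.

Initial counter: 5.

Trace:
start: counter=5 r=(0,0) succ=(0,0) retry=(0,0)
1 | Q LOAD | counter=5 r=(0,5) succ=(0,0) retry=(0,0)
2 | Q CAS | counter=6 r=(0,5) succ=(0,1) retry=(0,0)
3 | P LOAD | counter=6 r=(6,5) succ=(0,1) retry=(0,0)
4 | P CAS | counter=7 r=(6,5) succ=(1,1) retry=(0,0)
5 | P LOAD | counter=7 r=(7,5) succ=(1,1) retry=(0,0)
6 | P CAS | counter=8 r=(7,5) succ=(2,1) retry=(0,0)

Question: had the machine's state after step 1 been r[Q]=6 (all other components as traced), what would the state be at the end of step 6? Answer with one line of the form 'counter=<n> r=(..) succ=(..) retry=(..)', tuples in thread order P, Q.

counter=7 r=(6,6) succ=(2,0) retry=(0,1)

state after step 1 := counter=5 r=(0,6) succ=(0,0) retry=(0,0)
2 | Q CAS | counter=5 r=(0,6) succ=(0,0) retry=(0,1)
3 | P LOAD | counter=5 r=(5,6) succ=(0,0) retry=(0,1)
4 | P CAS | counter=6 r=(5,6) succ=(1,0) retry=(0,1)
5 | P LOAD | counter=6 r=(6,6) succ=(1,0) retry=(0,1)
6 | P CAS | counter=7 r=(6,6) succ=(2,0) retry=(0,1)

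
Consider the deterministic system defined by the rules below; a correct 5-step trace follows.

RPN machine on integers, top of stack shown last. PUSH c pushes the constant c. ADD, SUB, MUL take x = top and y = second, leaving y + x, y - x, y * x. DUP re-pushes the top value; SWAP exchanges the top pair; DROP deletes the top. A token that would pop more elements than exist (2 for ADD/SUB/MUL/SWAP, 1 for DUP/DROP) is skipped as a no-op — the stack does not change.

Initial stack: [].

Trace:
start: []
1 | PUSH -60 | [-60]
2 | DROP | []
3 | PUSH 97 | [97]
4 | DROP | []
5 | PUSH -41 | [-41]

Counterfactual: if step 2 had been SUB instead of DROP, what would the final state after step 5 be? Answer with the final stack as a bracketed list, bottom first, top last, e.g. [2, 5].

(re-executing from step 2 with the substitution; state before step 2: [-60])
2 | SUB | [-60]
3 | PUSH 97 | [-60, 97]
4 | DROP | [-60]
5 | PUSH -41 | [-60, -41]

[-60, -41]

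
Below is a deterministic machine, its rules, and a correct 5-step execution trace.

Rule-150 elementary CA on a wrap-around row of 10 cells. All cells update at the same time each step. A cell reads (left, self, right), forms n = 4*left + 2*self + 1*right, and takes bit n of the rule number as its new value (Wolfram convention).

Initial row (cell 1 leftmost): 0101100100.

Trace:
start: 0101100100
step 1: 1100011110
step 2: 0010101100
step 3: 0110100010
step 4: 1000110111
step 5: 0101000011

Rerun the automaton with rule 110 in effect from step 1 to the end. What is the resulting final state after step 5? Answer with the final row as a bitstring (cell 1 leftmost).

(re-executing steps 1..5 under rule 110; state before step 1: 0101100100)
step 1: 1111101100
step 2: 1000111101
step 3: 1001100111
step 4: 1011101100
step 5: 1110111101

1110111101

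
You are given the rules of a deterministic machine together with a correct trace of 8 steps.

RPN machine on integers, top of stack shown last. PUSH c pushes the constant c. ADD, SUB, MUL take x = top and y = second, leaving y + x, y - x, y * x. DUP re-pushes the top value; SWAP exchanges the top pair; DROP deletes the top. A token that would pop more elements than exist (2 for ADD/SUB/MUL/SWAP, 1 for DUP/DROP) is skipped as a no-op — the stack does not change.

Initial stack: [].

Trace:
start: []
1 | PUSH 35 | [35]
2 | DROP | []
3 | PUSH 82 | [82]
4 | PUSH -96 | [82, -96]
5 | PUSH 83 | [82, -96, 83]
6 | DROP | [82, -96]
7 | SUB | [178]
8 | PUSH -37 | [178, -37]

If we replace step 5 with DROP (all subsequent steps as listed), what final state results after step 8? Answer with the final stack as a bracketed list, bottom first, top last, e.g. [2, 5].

[-37]

(re-executing from step 5 with the substitution; state before step 5: [82, -96])
5 | DROP | [82]
6 | DROP | []
7 | SUB | []
8 | PUSH -37 | [-37]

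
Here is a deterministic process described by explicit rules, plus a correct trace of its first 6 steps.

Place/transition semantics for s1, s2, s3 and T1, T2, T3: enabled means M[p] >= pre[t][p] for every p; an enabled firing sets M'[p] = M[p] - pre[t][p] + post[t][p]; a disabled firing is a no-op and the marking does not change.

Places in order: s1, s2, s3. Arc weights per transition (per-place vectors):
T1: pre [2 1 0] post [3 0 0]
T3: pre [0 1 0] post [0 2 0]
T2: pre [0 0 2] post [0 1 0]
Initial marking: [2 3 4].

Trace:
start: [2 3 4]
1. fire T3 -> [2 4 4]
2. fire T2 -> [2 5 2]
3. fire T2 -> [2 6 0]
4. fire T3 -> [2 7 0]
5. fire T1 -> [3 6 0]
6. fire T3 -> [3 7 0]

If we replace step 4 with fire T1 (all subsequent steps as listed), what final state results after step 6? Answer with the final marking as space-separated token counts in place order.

(re-executing from step 4 with the substitution; state before step 4: [2 6 0])
4. fire T1 -> [3 5 0]
5. fire T1 -> [4 4 0]
6. fire T3 -> [4 5 0]

4 5 0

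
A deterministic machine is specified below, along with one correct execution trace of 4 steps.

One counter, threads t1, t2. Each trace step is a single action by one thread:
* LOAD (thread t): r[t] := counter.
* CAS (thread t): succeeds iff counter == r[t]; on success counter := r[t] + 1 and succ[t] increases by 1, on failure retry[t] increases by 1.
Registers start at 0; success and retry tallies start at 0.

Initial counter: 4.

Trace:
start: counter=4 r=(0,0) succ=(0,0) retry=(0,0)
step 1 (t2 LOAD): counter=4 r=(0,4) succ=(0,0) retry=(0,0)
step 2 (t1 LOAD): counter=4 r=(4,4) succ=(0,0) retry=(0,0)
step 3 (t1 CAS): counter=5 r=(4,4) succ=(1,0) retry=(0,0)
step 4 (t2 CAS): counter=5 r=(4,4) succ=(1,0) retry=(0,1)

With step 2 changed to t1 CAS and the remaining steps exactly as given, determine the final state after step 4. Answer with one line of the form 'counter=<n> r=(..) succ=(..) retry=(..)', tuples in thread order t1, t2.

counter=5 r=(0,4) succ=(0,1) retry=(2,0)

(re-executing from step 2 with the substitution; state before step 2: counter=4 r=(0,4) succ=(0,0) retry=(0,0))
step 2 (t1 CAS): counter=4 r=(0,4) succ=(0,0) retry=(1,0)
step 3 (t1 CAS): counter=4 r=(0,4) succ=(0,0) retry=(2,0)
step 4 (t2 CAS): counter=5 r=(0,4) succ=(0,1) retry=(2,0)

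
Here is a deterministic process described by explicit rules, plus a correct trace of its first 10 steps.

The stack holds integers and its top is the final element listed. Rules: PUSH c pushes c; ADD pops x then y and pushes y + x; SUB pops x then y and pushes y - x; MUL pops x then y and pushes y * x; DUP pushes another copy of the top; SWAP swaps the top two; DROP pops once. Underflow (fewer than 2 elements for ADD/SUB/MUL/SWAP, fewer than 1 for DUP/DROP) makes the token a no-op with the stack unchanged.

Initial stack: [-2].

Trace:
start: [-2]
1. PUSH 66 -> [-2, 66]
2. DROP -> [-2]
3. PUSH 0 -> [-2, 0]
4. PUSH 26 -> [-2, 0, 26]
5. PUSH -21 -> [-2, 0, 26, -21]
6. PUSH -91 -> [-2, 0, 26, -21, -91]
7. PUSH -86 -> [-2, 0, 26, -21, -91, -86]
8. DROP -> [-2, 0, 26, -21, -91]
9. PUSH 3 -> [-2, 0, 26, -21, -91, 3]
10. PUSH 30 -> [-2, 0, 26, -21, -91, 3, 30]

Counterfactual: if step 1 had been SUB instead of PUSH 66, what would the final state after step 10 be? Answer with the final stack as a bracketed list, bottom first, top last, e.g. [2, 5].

(re-executing from step 1 with the substitution; state before step 1: [-2])
1. SUB -> [-2]
2. DROP -> []
3. PUSH 0 -> [0]
4. PUSH 26 -> [0, 26]
5. PUSH -21 -> [0, 26, -21]
6. PUSH -91 -> [0, 26, -21, -91]
7. PUSH -86 -> [0, 26, -21, -91, -86]
8. DROP -> [0, 26, -21, -91]
9. PUSH 3 -> [0, 26, -21, -91, 3]
10. PUSH 30 -> [0, 26, -21, -91, 3, 30]

[0, 26, -21, -91, 3, 30]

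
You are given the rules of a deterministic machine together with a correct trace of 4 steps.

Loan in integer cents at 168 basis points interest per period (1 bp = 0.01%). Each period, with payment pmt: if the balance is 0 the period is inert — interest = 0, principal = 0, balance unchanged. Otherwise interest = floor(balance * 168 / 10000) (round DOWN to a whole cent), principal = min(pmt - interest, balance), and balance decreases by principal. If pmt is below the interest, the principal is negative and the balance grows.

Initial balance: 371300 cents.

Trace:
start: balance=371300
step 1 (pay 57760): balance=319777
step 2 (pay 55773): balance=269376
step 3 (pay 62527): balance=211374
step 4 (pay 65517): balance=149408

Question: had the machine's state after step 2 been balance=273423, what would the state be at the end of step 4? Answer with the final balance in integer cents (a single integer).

153592

state after step 2 := balance=273423
step 3 (pay 62527): balance=215489
step 4 (pay 65517): balance=153592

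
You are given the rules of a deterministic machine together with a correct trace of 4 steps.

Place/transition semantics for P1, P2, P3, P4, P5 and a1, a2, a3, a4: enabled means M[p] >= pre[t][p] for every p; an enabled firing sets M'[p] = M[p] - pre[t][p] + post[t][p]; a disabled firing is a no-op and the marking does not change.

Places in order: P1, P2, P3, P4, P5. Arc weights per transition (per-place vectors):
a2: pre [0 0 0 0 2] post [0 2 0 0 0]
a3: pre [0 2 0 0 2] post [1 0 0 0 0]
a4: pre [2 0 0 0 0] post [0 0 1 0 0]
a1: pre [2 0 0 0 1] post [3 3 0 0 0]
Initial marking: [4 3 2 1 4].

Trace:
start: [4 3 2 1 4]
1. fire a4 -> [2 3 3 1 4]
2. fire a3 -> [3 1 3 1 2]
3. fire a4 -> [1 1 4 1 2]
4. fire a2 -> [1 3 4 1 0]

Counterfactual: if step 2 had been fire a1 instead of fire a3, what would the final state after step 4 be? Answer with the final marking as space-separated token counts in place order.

1 8 4 1 1

(re-executing from step 2 with the substitution; state before step 2: [2 3 3 1 4])
2. fire a1 -> [3 6 3 1 3]
3. fire a4 -> [1 6 4 1 3]
4. fire a2 -> [1 8 4 1 1]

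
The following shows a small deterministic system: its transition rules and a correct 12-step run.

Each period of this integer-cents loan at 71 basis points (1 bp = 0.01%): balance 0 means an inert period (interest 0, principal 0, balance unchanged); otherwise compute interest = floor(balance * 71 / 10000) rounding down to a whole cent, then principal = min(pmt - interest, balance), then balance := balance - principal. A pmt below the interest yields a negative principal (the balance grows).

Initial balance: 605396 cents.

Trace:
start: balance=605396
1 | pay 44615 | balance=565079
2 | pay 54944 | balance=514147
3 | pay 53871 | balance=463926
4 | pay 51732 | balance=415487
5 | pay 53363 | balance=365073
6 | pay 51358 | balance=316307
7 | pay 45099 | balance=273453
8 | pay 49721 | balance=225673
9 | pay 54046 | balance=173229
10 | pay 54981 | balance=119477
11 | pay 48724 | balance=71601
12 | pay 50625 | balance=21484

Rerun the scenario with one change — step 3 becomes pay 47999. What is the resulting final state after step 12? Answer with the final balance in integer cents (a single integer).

(re-executing from step 3 with the substitution; state before step 3: balance=514147)
3 | pay 47999 | balance=469798
4 | pay 51732 | balance=421401
5 | pay 53363 | balance=371029
6 | pay 51358 | balance=322305
7 | pay 45099 | balance=279494
8 | pay 49721 | balance=231757
9 | pay 54046 | balance=179356
10 | pay 54981 | balance=125648
11 | pay 48724 | balance=77816
12 | pay 50625 | balance=27743

27743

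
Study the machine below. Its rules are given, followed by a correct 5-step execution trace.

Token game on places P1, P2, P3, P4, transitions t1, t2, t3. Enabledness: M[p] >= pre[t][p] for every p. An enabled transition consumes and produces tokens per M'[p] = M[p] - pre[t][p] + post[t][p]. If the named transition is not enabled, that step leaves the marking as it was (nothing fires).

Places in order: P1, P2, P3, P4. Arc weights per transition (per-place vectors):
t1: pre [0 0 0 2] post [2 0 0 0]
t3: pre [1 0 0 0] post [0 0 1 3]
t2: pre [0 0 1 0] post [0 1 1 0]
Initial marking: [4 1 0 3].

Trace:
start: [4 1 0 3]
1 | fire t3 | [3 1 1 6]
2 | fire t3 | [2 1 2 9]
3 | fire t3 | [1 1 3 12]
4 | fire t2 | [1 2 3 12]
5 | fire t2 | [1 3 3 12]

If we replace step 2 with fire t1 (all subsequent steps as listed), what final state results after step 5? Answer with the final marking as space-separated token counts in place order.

4 3 2 7

(re-executing from step 2 with the substitution; state before step 2: [3 1 1 6])
2 | fire t1 | [5 1 1 4]
3 | fire t3 | [4 1 2 7]
4 | fire t2 | [4 2 2 7]
5 | fire t2 | [4 3 2 7]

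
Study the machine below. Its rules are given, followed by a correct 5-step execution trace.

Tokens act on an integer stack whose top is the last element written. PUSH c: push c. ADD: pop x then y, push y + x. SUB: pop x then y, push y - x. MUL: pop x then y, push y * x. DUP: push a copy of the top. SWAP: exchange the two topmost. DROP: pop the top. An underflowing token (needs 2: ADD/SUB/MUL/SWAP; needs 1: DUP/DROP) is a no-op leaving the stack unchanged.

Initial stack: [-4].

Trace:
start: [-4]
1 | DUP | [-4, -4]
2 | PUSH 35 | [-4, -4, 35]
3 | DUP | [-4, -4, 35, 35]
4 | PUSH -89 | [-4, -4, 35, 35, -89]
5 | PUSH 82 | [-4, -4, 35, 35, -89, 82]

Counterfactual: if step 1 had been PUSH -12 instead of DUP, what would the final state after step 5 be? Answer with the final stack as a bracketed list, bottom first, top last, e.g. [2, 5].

[-4, -12, 35, 35, -89, 82]

(re-executing from step 1 with the substitution; state before step 1: [-4])
1 | PUSH -12 | [-4, -12]
2 | PUSH 35 | [-4, -12, 35]
3 | DUP | [-4, -12, 35, 35]
4 | PUSH -89 | [-4, -12, 35, 35, -89]
5 | PUSH 82 | [-4, -12, 35, 35, -89, 82]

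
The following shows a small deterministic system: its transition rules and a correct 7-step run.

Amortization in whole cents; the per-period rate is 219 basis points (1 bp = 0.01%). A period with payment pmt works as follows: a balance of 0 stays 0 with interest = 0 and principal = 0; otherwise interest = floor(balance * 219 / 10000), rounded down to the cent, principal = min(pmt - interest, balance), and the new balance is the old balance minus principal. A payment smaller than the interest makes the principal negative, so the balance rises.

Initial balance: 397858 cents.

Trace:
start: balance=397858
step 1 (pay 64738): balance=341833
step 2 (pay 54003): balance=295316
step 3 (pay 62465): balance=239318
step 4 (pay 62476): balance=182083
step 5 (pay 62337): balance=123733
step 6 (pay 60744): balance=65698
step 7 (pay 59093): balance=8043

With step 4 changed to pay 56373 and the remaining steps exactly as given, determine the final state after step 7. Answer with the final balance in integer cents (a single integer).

(re-executing from step 4 with the substitution; state before step 4: balance=239318)
step 4 (pay 56373): balance=188186
step 5 (pay 62337): balance=129970
step 6 (pay 60744): balance=72072
step 7 (pay 59093): balance=14557

14557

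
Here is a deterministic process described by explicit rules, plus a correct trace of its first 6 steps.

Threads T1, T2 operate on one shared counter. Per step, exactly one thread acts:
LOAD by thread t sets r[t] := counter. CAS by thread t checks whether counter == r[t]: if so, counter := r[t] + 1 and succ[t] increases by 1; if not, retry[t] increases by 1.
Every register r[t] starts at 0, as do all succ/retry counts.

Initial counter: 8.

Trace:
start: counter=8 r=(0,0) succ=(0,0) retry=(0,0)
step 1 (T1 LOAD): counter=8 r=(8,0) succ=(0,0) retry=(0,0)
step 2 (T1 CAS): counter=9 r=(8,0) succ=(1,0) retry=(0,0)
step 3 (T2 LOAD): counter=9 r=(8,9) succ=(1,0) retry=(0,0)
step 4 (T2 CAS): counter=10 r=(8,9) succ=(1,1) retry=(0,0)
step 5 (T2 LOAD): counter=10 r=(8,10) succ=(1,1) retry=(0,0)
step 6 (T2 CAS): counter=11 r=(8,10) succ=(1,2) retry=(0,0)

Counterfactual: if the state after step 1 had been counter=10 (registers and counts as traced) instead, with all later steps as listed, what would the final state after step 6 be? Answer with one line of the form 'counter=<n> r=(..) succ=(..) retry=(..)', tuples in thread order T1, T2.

state after step 1 := counter=10 r=(8,0) succ=(0,0) retry=(0,0)
step 2 (T1 CAS): counter=10 r=(8,0) succ=(0,0) retry=(1,0)
step 3 (T2 LOAD): counter=10 r=(8,10) succ=(0,0) retry=(1,0)
step 4 (T2 CAS): counter=11 r=(8,10) succ=(0,1) retry=(1,0)
step 5 (T2 LOAD): counter=11 r=(8,11) succ=(0,1) retry=(1,0)
step 6 (T2 CAS): counter=12 r=(8,11) succ=(0,2) retry=(1,0)

counter=12 r=(8,11) succ=(0,2) retry=(1,0)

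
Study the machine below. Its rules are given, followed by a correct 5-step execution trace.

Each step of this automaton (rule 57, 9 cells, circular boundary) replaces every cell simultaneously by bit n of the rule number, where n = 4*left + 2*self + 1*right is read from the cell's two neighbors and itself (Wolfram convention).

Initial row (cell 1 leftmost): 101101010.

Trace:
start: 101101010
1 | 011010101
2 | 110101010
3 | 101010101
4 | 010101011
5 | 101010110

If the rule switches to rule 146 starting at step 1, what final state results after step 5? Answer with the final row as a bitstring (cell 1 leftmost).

000000000

(re-executing steps 1..5 under rule 146; state before step 1: 101101010)
1 | 000000000
2 | 000000000
3 | 000000000
4 | 000000000
5 | 000000000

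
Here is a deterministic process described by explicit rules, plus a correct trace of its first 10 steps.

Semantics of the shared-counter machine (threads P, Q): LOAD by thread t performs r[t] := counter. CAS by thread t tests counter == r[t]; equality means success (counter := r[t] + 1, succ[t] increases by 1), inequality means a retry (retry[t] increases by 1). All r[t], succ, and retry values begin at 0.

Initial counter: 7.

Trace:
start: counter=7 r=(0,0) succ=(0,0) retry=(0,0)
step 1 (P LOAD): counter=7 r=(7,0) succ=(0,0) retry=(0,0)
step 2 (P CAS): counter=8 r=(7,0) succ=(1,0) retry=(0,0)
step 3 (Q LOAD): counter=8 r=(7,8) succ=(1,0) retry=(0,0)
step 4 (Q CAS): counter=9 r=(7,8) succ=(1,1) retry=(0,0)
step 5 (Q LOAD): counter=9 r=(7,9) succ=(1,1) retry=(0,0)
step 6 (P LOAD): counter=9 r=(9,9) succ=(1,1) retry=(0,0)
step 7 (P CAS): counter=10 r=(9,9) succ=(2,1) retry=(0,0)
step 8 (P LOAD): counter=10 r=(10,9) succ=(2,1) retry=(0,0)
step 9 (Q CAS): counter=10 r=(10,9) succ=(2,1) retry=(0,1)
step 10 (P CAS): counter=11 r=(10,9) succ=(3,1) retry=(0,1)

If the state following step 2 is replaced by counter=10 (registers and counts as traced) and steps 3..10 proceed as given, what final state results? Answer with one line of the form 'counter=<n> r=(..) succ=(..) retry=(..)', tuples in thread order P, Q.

state after step 2 := counter=10 r=(7,0) succ=(1,0) retry=(0,0)
step 3 (Q LOAD): counter=10 r=(7,10) succ=(1,0) retry=(0,0)
step 4 (Q CAS): counter=11 r=(7,10) succ=(1,1) retry=(0,0)
step 5 (Q LOAD): counter=11 r=(7,11) succ=(1,1) retry=(0,0)
step 6 (P LOAD): counter=11 r=(11,11) succ=(1,1) retry=(0,0)
step 7 (P CAS): counter=12 r=(11,11) succ=(2,1) retry=(0,0)
step 8 (P LOAD): counter=12 r=(12,11) succ=(2,1) retry=(0,0)
step 9 (Q CAS): counter=12 r=(12,11) succ=(2,1) retry=(0,1)
step 10 (P CAS): counter=13 r=(12,11) succ=(3,1) retry=(0,1)

counter=13 r=(12,11) succ=(3,1) retry=(0,1)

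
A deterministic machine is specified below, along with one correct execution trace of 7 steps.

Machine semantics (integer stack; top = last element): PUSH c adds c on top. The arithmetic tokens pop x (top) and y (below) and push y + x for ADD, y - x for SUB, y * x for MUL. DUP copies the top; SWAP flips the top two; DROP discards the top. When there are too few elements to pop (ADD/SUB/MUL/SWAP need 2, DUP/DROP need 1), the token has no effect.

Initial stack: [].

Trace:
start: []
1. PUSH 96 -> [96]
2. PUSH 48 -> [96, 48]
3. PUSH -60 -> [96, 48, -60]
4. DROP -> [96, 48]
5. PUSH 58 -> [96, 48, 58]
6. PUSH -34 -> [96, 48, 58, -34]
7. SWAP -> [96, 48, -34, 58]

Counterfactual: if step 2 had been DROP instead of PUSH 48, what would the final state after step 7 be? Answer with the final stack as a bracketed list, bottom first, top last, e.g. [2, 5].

[-34, 58]

(re-executing from step 2 with the substitution; state before step 2: [96])
2. DROP -> []
3. PUSH -60 -> [-60]
4. DROP -> []
5. PUSH 58 -> [58]
6. PUSH -34 -> [58, -34]
7. SWAP -> [-34, 58]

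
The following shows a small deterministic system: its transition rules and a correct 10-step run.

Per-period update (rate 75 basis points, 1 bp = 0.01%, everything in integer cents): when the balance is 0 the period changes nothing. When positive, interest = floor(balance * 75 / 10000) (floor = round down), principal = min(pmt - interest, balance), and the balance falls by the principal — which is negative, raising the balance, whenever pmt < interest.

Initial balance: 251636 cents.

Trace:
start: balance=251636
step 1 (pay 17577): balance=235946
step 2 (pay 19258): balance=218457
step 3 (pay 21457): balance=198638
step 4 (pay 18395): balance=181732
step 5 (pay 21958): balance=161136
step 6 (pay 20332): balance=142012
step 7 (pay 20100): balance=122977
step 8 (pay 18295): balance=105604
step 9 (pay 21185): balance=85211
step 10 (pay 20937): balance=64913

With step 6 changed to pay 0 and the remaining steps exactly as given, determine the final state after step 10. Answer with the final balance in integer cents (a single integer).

85860

(re-executing from step 6 with the substitution; state before step 6: balance=161136)
step 6 (pay 0): balance=162344
step 7 (pay 20100): balance=143461
step 8 (pay 18295): balance=126241
step 9 (pay 21185): balance=106002
step 10 (pay 20937): balance=85860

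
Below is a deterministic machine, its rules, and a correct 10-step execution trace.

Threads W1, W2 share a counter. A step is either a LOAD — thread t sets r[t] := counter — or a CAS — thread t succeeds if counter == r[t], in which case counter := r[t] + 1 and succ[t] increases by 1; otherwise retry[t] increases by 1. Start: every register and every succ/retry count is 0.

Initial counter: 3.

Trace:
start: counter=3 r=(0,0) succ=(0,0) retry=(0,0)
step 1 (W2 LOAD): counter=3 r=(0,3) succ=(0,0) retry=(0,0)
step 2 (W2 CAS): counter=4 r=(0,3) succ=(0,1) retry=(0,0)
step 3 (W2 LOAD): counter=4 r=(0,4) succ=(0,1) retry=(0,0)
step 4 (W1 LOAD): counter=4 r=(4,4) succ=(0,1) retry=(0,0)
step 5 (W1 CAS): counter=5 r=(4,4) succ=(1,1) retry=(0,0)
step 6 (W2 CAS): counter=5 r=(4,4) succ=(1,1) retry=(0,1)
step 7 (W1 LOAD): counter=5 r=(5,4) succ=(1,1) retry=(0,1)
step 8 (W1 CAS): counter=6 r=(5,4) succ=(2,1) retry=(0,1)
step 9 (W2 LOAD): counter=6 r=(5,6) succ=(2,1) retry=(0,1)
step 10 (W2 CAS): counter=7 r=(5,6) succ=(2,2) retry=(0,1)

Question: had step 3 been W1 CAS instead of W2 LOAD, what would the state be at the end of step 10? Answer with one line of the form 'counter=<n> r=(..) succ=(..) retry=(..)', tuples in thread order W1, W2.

(re-executing from step 3 with the substitution; state before step 3: counter=4 r=(0,3) succ=(0,1) retry=(0,0))
step 3 (W1 CAS): counter=4 r=(0,3) succ=(0,1) retry=(1,0)
step 4 (W1 LOAD): counter=4 r=(4,3) succ=(0,1) retry=(1,0)
step 5 (W1 CAS): counter=5 r=(4,3) succ=(1,1) retry=(1,0)
step 6 (W2 CAS): counter=5 r=(4,3) succ=(1,1) retry=(1,1)
step 7 (W1 LOAD): counter=5 r=(5,3) succ=(1,1) retry=(1,1)
step 8 (W1 CAS): counter=6 r=(5,3) succ=(2,1) retry=(1,1)
step 9 (W2 LOAD): counter=6 r=(5,6) succ=(2,1) retry=(1,1)
step 10 (W2 CAS): counter=7 r=(5,6) succ=(2,2) retry=(1,1)

counter=7 r=(5,6) succ=(2,2) retry=(1,1)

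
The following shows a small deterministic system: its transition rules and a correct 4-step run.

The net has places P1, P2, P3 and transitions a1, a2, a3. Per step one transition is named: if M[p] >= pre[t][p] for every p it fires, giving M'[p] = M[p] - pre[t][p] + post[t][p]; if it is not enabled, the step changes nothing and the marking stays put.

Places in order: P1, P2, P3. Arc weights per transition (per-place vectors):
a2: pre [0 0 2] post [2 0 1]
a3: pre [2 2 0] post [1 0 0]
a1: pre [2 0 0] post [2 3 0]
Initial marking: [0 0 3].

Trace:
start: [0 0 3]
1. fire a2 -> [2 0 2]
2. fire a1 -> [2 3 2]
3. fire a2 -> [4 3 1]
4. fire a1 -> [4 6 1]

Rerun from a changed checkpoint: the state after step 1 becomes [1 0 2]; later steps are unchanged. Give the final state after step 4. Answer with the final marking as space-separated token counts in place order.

state after step 1 := [1 0 2]
2. fire a1 -> [1 0 2]
3. fire a2 -> [3 0 1]
4. fire a1 -> [3 3 1]

3 3 1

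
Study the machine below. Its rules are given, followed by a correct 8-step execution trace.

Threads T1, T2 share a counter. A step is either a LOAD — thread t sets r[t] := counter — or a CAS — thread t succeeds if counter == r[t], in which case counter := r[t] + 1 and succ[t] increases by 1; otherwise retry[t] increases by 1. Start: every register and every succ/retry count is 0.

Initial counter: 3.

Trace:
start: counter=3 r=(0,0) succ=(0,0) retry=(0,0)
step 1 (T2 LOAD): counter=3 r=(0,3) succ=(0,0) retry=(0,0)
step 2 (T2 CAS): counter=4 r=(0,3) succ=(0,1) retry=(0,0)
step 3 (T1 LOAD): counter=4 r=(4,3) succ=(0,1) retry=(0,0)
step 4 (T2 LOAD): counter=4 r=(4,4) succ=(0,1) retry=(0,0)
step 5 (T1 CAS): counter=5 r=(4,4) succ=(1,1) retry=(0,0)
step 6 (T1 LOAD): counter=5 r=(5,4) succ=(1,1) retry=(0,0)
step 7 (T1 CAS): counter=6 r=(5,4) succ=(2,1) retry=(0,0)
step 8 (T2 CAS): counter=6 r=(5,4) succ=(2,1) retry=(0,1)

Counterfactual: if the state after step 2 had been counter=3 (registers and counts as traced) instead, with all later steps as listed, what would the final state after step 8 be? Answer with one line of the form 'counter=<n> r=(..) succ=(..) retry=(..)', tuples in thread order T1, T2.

counter=5 r=(4,3) succ=(2,1) retry=(0,1)

state after step 2 := counter=3 r=(0,3) succ=(0,1) retry=(0,0)
step 3 (T1 LOAD): counter=3 r=(3,3) succ=(0,1) retry=(0,0)
step 4 (T2 LOAD): counter=3 r=(3,3) succ=(0,1) retry=(0,0)
step 5 (T1 CAS): counter=4 r=(3,3) succ=(1,1) retry=(0,0)
step 6 (T1 LOAD): counter=4 r=(4,3) succ=(1,1) retry=(0,0)
step 7 (T1 CAS): counter=5 r=(4,3) succ=(2,1) retry=(0,0)
step 8 (T2 CAS): counter=5 r=(4,3) succ=(2,1) retry=(0,1)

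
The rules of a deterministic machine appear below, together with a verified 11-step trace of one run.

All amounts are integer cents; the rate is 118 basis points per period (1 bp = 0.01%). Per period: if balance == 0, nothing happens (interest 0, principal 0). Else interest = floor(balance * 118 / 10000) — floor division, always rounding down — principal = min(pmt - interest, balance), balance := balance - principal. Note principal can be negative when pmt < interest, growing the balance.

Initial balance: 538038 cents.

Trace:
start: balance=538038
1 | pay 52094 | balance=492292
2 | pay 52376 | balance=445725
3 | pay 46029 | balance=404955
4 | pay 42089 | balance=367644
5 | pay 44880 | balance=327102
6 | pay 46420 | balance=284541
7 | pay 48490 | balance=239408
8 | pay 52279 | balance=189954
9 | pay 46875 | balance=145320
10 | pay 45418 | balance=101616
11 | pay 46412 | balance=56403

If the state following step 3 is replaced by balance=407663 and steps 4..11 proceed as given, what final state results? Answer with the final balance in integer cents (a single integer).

59377

state after step 3 := balance=407663
4 | pay 42089 | balance=370384
5 | pay 44880 | balance=329874
6 | pay 46420 | balance=287346
7 | pay 48490 | balance=242246
8 | pay 52279 | balance=192825
9 | pay 46875 | balance=148225
10 | pay 45418 | balance=104556
11 | pay 46412 | balance=59377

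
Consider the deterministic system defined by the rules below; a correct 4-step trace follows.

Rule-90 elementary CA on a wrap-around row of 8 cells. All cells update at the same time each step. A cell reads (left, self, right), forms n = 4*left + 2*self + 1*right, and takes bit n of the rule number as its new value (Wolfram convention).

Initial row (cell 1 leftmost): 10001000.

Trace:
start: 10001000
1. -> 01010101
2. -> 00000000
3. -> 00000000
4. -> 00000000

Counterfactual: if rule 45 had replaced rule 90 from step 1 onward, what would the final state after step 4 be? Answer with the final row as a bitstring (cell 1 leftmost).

11111111

(re-executing steps 1..4 under rule 45; state before step 1: 10001000)
1. -> 10101010
2. -> 11111111
3. -> 00000000
4. -> 11111111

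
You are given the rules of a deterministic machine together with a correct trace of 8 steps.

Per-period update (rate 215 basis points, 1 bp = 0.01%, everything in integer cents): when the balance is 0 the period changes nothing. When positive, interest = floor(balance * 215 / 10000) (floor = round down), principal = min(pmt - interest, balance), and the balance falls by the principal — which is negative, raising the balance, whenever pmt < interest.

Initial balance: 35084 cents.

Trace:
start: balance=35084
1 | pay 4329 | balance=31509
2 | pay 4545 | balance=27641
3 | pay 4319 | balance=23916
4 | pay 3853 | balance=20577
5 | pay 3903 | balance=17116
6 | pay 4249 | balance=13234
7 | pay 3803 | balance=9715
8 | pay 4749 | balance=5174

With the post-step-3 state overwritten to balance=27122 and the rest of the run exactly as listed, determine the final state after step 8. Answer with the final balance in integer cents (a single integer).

8739

state after step 3 := balance=27122
4 | pay 3853 | balance=23852
5 | pay 3903 | balance=20461
6 | pay 4249 | balance=16651
7 | pay 3803 | balance=13205
8 | pay 4749 | balance=8739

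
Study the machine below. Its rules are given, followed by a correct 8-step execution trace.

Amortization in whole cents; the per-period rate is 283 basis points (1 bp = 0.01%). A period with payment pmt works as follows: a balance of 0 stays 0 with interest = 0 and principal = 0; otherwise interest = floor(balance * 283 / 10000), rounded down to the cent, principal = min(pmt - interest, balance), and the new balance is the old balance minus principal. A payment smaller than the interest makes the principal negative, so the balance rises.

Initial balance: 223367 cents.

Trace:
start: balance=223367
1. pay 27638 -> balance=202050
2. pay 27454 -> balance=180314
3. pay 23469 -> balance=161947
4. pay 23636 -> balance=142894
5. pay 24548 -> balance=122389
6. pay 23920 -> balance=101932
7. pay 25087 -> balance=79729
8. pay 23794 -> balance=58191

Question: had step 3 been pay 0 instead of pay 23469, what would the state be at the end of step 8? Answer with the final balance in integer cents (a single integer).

(re-executing from step 3 with the substitution; state before step 3: balance=180314)
3. pay 0 -> balance=185416
4. pay 23636 -> balance=167027
5. pay 24548 -> balance=147205
6. pay 23920 -> balance=127450
7. pay 25087 -> balance=105969
8. pay 23794 -> balance=85173

85173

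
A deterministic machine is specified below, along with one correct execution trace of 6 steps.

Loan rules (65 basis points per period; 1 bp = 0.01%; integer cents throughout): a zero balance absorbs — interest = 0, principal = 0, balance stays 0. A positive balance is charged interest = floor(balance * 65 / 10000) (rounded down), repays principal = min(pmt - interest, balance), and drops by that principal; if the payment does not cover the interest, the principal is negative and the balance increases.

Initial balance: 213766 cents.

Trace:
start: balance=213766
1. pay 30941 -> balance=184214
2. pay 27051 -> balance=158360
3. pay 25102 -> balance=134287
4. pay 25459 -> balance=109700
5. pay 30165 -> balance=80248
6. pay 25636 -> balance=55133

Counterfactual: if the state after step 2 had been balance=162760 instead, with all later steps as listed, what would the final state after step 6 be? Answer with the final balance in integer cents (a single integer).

state after step 2 := balance=162760
3. pay 25102 -> balance=138715
4. pay 25459 -> balance=114157
5. pay 30165 -> balance=84734
6. pay 25636 -> balance=59648

59648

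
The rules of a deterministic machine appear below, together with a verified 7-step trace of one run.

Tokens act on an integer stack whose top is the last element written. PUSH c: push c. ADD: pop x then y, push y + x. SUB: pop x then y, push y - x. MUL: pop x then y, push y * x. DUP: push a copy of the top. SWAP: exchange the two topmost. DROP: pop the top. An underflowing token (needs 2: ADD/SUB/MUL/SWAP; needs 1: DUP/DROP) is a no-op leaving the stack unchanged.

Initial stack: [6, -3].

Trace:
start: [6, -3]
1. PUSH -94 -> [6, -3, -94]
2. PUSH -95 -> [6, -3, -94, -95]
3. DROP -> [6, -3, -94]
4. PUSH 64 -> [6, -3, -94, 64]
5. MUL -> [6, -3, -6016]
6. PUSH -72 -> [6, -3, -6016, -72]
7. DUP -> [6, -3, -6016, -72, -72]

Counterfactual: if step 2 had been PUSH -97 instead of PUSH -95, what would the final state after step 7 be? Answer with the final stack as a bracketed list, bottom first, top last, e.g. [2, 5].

(re-executing from step 2 with the substitution; state before step 2: [6, -3, -94])
2. PUSH -97 -> [6, -3, -94, -97]
3. DROP -> [6, -3, -94]
4. PUSH 64 -> [6, -3, -94, 64]
5. MUL -> [6, -3, -6016]
6. PUSH -72 -> [6, -3, -6016, -72]
7. DUP -> [6, -3, -6016, -72, -72]

[6, -3, -6016, -72, -72]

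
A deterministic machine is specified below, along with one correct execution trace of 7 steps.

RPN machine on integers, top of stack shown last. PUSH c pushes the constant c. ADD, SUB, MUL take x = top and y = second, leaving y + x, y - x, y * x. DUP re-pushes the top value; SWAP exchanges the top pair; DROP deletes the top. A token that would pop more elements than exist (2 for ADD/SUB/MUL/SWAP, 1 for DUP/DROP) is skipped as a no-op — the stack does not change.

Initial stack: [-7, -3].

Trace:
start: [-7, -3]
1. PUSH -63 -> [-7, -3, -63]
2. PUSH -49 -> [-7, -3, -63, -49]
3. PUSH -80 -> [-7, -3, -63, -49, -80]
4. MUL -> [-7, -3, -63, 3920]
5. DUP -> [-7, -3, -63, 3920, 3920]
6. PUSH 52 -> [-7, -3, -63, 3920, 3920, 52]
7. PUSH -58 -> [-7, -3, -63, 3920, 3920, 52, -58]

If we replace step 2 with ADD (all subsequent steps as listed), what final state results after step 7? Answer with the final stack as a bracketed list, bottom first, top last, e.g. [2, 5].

(re-executing from step 2 with the substitution; state before step 2: [-7, -3, -63])
2. ADD -> [-7, -66]
3. PUSH -80 -> [-7, -66, -80]
4. MUL -> [-7, 5280]
5. DUP -> [-7, 5280, 5280]
6. PUSH 52 -> [-7, 5280, 5280, 52]
7. PUSH -58 -> [-7, 5280, 5280, 52, -58]

[-7, 5280, 5280, 52, -58]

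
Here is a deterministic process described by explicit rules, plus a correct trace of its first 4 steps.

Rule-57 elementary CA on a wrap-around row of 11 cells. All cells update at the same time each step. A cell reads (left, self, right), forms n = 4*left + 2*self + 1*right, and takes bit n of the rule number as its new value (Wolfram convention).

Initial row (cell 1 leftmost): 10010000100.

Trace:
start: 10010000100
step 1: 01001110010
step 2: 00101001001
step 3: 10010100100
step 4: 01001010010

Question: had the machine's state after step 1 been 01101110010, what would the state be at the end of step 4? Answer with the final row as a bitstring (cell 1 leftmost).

state after step 1 := 01101110010
step 2: 01011001001
step 3: 10110100100
step 4: 01101010010

01101010010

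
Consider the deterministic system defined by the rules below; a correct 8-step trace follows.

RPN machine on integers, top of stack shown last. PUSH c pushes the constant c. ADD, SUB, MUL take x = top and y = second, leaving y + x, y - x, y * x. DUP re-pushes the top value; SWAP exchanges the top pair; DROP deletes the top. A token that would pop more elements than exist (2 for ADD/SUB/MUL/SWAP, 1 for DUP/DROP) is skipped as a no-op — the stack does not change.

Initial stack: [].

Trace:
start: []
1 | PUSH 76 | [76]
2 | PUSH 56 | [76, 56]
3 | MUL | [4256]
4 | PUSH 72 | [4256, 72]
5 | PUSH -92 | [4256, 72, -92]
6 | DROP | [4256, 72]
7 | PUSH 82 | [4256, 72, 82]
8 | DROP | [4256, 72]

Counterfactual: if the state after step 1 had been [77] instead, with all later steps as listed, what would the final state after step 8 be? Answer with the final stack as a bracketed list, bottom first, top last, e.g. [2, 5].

state after step 1 := [77]
2 | PUSH 56 | [77, 56]
3 | MUL | [4312]
4 | PUSH 72 | [4312, 72]
5 | PUSH -92 | [4312, 72, -92]
6 | DROP | [4312, 72]
7 | PUSH 82 | [4312, 72, 82]
8 | DROP | [4312, 72]

[4312, 72]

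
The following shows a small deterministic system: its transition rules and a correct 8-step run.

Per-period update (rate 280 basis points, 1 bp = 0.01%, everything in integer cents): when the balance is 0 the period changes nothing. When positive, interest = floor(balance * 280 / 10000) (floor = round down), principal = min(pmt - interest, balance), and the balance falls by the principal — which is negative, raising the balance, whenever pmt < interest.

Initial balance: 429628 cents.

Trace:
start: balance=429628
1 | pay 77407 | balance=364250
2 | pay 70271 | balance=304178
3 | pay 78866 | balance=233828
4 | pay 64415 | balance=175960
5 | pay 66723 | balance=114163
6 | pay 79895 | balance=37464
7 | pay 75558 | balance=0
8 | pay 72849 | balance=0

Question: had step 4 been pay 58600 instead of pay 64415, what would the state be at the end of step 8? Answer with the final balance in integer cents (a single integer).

(re-executing from step 4 with the substitution; state before step 4: balance=233828)
4 | pay 58600 | balance=181775
5 | pay 66723 | balance=120141
6 | pay 79895 | balance=43609
7 | pay 75558 | balance=0
8 | pay 72849 | balance=0

0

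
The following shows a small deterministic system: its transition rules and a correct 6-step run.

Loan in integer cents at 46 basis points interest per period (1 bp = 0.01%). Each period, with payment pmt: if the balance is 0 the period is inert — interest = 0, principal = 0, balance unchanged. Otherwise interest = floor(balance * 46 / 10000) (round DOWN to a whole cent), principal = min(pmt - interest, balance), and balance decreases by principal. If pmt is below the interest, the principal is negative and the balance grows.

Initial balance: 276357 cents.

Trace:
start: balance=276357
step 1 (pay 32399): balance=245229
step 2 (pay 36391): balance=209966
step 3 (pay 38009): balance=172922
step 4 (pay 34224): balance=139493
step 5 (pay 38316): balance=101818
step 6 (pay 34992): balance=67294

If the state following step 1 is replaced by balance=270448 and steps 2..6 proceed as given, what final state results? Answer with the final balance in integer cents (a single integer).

93099

state after step 1 := balance=270448
step 2 (pay 36391): balance=235301
step 3 (pay 38009): balance=198374
step 4 (pay 34224): balance=165062
step 5 (pay 38316): balance=127505
step 6 (pay 34992): balance=93099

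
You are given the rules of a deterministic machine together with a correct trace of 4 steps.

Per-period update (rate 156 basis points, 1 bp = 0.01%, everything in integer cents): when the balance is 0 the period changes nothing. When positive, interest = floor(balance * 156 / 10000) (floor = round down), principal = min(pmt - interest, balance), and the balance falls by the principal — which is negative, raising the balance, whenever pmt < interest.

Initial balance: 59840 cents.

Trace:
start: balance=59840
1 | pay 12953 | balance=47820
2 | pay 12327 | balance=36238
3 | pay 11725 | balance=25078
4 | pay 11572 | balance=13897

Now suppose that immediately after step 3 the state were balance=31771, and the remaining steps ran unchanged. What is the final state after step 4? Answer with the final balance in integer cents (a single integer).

20694

state after step 3 := balance=31771
4 | pay 11572 | balance=20694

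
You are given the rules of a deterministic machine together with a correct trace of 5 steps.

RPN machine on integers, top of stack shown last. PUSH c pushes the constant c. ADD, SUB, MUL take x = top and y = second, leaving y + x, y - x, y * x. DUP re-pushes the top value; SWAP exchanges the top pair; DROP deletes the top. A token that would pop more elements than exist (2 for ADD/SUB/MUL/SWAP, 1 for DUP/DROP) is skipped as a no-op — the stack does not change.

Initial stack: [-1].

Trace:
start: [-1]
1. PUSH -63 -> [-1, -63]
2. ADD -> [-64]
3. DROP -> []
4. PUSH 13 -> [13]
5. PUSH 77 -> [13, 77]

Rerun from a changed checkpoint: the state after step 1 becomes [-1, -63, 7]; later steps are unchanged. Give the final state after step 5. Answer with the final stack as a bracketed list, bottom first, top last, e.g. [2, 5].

state after step 1 := [-1, -63, 7]
2. ADD -> [-1, -56]
3. DROP -> [-1]
4. PUSH 13 -> [-1, 13]
5. PUSH 77 -> [-1, 13, 77]

[-1, 13, 77]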